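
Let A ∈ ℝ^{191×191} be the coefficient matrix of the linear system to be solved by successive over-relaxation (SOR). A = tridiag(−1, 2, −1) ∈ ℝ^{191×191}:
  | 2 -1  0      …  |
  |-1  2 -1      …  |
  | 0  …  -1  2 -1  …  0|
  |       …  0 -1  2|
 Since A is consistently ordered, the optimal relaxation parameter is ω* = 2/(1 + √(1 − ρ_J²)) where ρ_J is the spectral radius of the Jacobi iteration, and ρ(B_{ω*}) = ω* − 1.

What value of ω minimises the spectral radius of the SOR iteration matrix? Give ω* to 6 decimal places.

½·tridiag(1,0,1) at n=191: λ_k = cos(kπ/192); max |λ| at k=1 ⇒ ρ_J = cos(π/192) ≈ 0.999866.
root = sin(π/192) = 0.0163617  (since 1−cos² = sin²).
ω* = 2 / (1 + 0.0163617) = 2 / 1.0163617 ≈ 1.967803.
and ρ(B_{ω*}) = 1.967803 − 1 = 0.967803.

ω* = 1.967803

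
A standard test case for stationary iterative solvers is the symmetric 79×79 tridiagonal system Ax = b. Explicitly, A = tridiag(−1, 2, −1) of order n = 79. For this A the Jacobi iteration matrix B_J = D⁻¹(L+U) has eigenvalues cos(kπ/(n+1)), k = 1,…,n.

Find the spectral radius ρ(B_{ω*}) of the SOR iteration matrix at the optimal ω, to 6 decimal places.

With n=79, ρ(Jacobi) = cos(π/80) = 0.999229.
√(1−ρ_J²) simplifies to sin(π/80) = 0.0392598.
[ω*] 2 ÷ (1 + 0.0392598) = 2 ÷ 1.0392598 = 1.924447.
ρ_SOR = ω* − 1 = 1.924447 − 1 = 0.924447.

ρ_SOR = 0.924447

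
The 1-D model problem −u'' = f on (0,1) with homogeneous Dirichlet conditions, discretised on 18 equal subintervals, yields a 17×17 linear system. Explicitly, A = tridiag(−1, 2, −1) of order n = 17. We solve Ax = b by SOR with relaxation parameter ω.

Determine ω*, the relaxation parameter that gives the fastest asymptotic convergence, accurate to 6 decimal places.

spectrum of D⁻¹(L+U) = {cos(kπ/18) : 1≤k≤17}; ρ_J = cos(π/18) = 0.984808.
√(1−ρ_J²) simplifies to sin(π/18) = 0.1736482.
Young: ω* = 2/(1+√(1−ρ_J²)) = 2/(1+0.1736482) = 2/1.1736482 = 1.704088.
ρ_SOR = ω* − 1 = 1.704088 − 1 = 0.704088.

ω* = 1.704088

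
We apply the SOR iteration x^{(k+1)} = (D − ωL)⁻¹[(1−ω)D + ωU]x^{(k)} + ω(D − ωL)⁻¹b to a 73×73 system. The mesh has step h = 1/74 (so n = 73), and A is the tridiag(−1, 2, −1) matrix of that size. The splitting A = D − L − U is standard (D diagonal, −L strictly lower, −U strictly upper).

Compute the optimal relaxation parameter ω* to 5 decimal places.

ω* = 1.91857

n=73: λ(B_J) = 1 − λ(A)/2 = cos(kπ/74); k=1 gives ρ_J = 0.99910.
1 − cos²(π/74) = sin²(π/74) ⇒ √(1−ρ_J²) = sin(π/74) = 0.042441.
ω* = 2 / (1 + 0.042441) = 2 / 1.042441 ≈ 1.91857.
ρ(B_{ω*}) = ω*−1 = 0.91857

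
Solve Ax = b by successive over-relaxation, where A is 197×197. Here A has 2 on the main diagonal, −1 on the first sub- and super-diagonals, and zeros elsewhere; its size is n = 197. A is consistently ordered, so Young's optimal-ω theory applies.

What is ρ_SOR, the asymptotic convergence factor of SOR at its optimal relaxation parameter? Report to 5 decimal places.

ρ_SOR = 0.96876

spectrum of D⁻¹(L+U) = {cos(kπ/198) : 1≤k≤197}; ρ_J = cos(π/198) = 0.99987.
root = sin(π/198) = 0.015866  (since 1−cos² = sin²).
ω* = 2/(1+0.015866) = 1.96876
At ω = 1.96876 every |λ(B_ω)| = ω−1, so ρ_SOR = 0.96876.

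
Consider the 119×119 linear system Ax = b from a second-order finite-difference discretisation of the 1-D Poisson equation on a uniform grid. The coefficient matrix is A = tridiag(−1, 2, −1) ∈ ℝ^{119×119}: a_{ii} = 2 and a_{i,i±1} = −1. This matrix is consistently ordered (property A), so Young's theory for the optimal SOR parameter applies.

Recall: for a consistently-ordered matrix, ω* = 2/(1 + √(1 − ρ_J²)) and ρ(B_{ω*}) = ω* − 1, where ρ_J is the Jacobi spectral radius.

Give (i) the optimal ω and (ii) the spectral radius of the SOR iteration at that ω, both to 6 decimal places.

½·tridiag(1,0,1) at n=119: λ_k = cos(kπ/120); max |λ| at k=1 ⇒ ρ_J = cos(π/120) ≈ 0.999657.
1 − cos²(π/120) = sin²(π/120) ⇒ √(1−ρ_J²) = sin(π/120) = 0.0261769.
ω* = 2 / (1 + 0.0261769) = 2 / 1.0261769 ≈ 1.948982.
ρ_SOR = ω* − 1 = 1.948982 − 1 = 0.948982.

ω* = 1.948982, ρ_SOR = 0.948982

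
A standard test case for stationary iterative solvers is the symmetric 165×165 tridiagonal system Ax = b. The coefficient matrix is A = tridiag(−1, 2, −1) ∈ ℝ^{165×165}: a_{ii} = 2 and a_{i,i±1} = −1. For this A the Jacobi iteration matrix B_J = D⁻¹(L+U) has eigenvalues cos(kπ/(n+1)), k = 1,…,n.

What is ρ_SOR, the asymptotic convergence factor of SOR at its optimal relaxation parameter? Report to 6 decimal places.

ρ_SOR = 0.962855

spectrum of D⁻¹(L+U) = {cos(kπ/166) : 1≤k≤165}; ρ_J = cos(π/166) = 0.999821.
root = sin(π/166) = 0.0189241  (since 1−cos² = sin²).
Young: ω* = 2/(1+√(1−ρ_J²)) = 2/(1+0.0189241) = 2/1.0189241 = 1.962855.
ρ(B_{ω*}) = ω*−1 = 0.962855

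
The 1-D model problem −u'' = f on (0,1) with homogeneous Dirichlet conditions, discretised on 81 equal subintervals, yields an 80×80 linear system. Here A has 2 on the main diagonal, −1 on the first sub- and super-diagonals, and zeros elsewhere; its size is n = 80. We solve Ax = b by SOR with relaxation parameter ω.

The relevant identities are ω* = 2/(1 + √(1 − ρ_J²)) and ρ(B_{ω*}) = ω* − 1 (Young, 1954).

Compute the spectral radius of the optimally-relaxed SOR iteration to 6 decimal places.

ρ_SOR = 0.925344

ρ_J = max_k |cos(kπ/81)| = cos(π/81) = 0.999248
1 − cos²(π/81) = sin²(π/81) ⇒ √(1−ρ_J²) = sin(π/81) = 0.0387754.
Then 2/(1+√(1−ρ_J²)) = 2/(1+0.0387754); ω* = 2/1.0387754 = 1.925344.
ρ_SOR = ω* − 1 = 1.925344 − 1 = 0.925344.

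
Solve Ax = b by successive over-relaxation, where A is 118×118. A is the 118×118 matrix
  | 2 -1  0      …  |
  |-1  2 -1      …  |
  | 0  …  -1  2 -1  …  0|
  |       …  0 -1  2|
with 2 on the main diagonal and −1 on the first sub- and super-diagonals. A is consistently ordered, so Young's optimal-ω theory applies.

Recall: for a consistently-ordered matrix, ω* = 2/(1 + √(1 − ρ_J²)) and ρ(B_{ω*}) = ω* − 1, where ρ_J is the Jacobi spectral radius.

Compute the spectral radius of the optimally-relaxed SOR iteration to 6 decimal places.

ρ_SOR = 0.948564

[ρ_J] n=118: ρ(B_J) = cos(π/(n+1)) = cos(π/119) = 0.999652.
√(1−ρ_J²) simplifies to sin(π/119) = 0.0263969.
[ω*] 2 ÷ (1 + 0.0263969) = 2 ÷ 1.0263969 = 1.948564.
and ρ(B_{ω*}) = 1.948564 − 1 = 0.948564.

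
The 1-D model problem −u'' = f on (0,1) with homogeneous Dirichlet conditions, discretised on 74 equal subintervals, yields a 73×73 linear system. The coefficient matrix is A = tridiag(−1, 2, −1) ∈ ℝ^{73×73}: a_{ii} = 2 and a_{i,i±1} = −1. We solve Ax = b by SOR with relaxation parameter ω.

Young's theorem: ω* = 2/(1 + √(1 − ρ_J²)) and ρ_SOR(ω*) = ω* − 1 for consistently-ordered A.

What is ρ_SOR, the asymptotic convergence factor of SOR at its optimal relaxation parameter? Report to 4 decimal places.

B_J for the 73×73 system has eigenvalues cos(kπ/74); ρ_J = cos(π/74) = 0.9991.
√(1−ρ_J²) simplifies to sin(π/74) = 0.04244.
ω* = 2 / (1 + 0.04244) = 2 / 1.04244 ≈ 1.9186.
ρ(B_{ω*}) = ω*−1 = 0.9186

ρ_SOR = 0.9186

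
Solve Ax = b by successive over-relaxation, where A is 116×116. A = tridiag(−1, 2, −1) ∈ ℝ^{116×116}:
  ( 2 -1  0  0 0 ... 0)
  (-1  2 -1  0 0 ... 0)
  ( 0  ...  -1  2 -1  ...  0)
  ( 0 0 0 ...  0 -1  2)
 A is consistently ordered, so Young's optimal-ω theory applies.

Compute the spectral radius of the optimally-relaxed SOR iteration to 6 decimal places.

ρ_SOR = 0.947708

spectrum of D⁻¹(L+U) = {cos(kπ/117) : 1≤k≤116}; ρ_J = cos(π/117) = 0.999640.
1 − cos²(π/117) = sin²(π/117) ⇒ √(1−ρ_J²) = sin(π/117) = 0.0268480.
Then 2/(1+√(1−ρ_J²)) = 2/(1+0.0268480); ω* = 2/1.0268480 = 1.947708.
ρ(B_{ω*}) = ω*−1 = 0.947708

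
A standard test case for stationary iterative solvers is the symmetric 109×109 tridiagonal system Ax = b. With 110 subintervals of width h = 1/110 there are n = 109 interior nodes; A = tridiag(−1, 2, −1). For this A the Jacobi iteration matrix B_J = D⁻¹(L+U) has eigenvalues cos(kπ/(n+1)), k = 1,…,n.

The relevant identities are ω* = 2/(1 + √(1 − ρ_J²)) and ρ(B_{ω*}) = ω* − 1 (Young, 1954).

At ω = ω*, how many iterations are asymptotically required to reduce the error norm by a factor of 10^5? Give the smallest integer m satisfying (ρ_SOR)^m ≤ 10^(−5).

m = 202

B_J for the 109×109 system has eigenvalues cos(kπ/110); ρ_J = cos(π/110) = 0.9995922.
root = sin(π/110) = 0.0285561  (since 1−cos² = sin²).
So ω* = 2/1.0285561 = 1.9444734 (Young).
and ρ(B_{ω*}) = 1.9444734 − 1 = 0.9444734.
(0.9444734)^m ≤ 10^{−5}  ⇒  m·ln(0.9444734) ≤ −5·ln10  ⇒  m ≥ 201.529  ⇒  m = 202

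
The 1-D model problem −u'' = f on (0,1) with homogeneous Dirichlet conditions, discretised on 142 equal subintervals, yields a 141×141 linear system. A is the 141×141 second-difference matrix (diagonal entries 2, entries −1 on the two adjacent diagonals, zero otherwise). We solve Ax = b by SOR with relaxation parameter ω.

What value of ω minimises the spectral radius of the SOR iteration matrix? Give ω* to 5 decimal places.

With n=141, ρ(Jacobi) = cos(π/142) = 0.99976.
√(1 − cos²(π/142)) = sin(π/142) ≈ 0.022122.
Young: ω* = 2/(1+√(1−ρ_J²)) = 2/(1+0.022122) = 2/1.022122 = 1.95671.
[ρ_SOR] ω* − 1 = 0.95671.

ω* = 1.95671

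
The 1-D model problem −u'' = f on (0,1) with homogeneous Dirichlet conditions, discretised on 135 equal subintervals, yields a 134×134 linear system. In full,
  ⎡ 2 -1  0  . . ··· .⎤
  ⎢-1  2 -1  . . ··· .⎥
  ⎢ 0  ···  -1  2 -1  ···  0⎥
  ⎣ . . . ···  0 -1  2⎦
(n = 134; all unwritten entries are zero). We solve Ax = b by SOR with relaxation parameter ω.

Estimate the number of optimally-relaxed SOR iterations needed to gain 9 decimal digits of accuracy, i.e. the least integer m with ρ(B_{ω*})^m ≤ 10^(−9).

[ρ_J] n=134: ρ(B_J) = cos(π/(n+1)) = cos(π/135) = 0.9997292.
√(1−ρ_J²) simplifies to sin(π/135) = 0.0232690.
So ω* = 2/1.0232690 = 1.9545203 (Young).
ρ_SOR = ω* − 1 ≈ 0.9545203.
Need (0.9545203)^m ≤ 10^(−9): m ≥ 9·ln10/|ln 0.9545203| = 20.7233/0.0465464 = 445.218 ⇒ m = 446.

m = 446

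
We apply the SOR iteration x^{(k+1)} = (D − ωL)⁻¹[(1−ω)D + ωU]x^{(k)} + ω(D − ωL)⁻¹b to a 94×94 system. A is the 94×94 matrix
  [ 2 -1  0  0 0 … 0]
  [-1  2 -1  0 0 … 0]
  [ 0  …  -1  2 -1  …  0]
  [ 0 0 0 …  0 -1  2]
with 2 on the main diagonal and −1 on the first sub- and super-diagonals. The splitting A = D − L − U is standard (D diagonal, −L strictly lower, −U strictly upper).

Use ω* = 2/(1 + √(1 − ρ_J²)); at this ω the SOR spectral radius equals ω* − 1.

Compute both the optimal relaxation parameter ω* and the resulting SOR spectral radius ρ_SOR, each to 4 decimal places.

ρ_J = max_k |cos(kπ/95)| = cos(π/95) = 0.9995
√(1−ρ_J²) simplifies to sin(π/95) = 0.03306.
[ω*] 2 ÷ (1 + 0.03306) = 2 ÷ 1.03306 = 1.9360.
[ρ_SOR] ω* − 1 = 0.9360.

ω* = 1.9360, ρ_SOR = 0.9360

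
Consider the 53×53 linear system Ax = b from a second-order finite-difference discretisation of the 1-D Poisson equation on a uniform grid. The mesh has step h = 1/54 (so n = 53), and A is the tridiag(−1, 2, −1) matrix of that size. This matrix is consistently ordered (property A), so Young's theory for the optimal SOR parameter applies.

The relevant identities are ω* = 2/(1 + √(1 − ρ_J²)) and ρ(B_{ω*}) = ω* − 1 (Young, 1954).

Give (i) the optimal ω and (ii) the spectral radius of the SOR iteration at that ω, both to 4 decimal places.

ω* = 1.8901, ρ_SOR = 0.8901

With n=53, ρ(Jacobi) = cos(π/54) = 0.9983.
√(1 − cos²(π/54)) = sin(π/54) ≈ 0.05814.
ω* = 2 / (1 + 0.05814) = 2 / 1.05814 ≈ 1.8901.
Hence ρ(B_{ω*}) = 1.8901 − 1 = 0.8901.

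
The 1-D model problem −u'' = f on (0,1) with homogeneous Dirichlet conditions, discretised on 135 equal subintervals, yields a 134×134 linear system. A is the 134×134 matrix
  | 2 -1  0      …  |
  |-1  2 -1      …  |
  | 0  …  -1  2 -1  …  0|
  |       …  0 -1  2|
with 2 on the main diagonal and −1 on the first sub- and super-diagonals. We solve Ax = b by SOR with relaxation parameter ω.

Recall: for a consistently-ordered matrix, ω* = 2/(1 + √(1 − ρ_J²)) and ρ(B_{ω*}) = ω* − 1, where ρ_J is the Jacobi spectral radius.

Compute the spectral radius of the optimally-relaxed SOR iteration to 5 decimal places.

ρ_SOR = 0.95452

With n=134, ρ(Jacobi) = cos(π/135) = 0.99973.
root = sin(π/135) = 0.023269  (since 1−cos² = sin²).
Young: ω* = 2/(1+√(1−ρ_J²)) = 2/(1+0.023269) = 2/1.023269 = 1.95452.
and ρ(B_{ω*}) = 1.95452 − 1 = 0.95452.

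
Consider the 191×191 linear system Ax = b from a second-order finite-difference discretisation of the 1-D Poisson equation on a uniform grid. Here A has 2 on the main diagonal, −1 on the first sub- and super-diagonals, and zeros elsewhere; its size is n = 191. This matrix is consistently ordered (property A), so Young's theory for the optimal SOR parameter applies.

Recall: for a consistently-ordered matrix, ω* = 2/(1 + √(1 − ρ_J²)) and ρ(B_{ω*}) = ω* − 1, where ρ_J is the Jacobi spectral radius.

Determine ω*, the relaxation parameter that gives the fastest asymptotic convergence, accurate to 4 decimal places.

spectrum of D⁻¹(L+U) = {cos(kπ/192) : 1≤k≤191}; ρ_J = cos(π/192) = 0.9999.
√(1−ρ_J²) simplifies to sin(π/192) = 0.01636.
ω* = 2/(1+0.01636) = 1.9678
At ω = 1.9678 every |λ(B_ω)| = ω−1, so ρ_SOR = 0.9678.

ω* = 1.9678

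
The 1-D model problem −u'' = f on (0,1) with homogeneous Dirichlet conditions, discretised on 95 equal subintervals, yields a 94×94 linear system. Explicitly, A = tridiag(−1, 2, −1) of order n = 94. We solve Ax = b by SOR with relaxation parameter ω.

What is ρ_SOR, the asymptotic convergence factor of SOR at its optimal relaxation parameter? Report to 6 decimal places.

ρ_J = max_k |cos(kπ/95)| = cos(π/95) = 0.999453
√(1 − cos²(π/95)) = sin(π/95) ≈ 0.0330634.
ω* = 2 / (1 + 0.0330634) = 2 / 1.0330634 ≈ 1.935990.
At ω = 1.935990 every |λ(B_ω)| = ω−1, so ρ_SOR = 0.935990.

ρ_SOR = 0.935990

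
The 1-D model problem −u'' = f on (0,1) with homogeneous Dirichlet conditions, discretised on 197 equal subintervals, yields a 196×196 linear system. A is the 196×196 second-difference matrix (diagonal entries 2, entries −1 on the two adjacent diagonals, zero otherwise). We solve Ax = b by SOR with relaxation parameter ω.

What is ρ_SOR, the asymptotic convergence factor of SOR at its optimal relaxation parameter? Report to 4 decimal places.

ρ_SOR = 0.9686

B_J for the 196×196 system has eigenvalues cos(kπ/197); ρ_J = cos(π/197) = 0.9999.
√(1 − cos²(π/197)) = sin(π/197) ≈ 0.01595.
So ω* = 2/1.01595 = 1.9686 (Young).
[ρ_SOR] ω* − 1 = 0.9686.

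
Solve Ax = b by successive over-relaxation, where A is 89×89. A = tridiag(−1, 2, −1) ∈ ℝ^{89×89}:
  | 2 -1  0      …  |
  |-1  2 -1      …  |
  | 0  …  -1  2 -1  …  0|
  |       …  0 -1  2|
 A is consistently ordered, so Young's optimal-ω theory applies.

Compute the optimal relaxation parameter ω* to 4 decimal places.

ρ_J = max_k |cos(kπ/90)| = cos(π/90) = 0.9994
√(1 − cos²(π/90)) = sin(π/90) ≈ 0.03490.
Then 2/(1+√(1−ρ_J²)) = 2/(1+0.03490); ω* = 2/1.03490 = 1.9326.
[ρ_SOR] ω* − 1 = 0.9326.

ω* = 1.9326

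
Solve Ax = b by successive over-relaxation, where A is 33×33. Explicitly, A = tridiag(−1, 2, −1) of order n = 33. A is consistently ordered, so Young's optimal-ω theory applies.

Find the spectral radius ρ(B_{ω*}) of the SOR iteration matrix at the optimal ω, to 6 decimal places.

n=33: λ(B_J) = 1 − λ(A)/2 = cos(kπ/34); k=1 gives ρ_J = 0.995734.
√(1−ρ_J²) = |sin(π/34)| = 0.0922684
ω* = 2/(1 + 0.0922684) = 2/1.0922684 = 1.831052.
and ρ(B_{ω*}) = 1.831052 − 1 = 0.831052.

ρ_SOR = 0.831052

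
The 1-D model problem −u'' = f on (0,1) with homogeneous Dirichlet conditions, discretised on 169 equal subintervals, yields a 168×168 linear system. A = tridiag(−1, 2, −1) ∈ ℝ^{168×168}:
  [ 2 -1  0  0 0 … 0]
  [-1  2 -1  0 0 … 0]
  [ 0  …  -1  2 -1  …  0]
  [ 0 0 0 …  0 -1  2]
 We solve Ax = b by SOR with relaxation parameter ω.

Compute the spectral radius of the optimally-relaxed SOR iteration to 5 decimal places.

spectrum of D⁻¹(L+U) = {cos(kπ/169) : 1≤k≤168}; ρ_J = cos(π/169) = 0.99983.
1 − cos²(π/169) = sin²(π/169) ⇒ √(1−ρ_J²) = sin(π/169) = 0.018588.
ω* = 2/(1+0.018588) = 1.96350
At ω = 1.96350 every |λ(B_ω)| = ω−1, so ρ_SOR = 0.96350.

ρ_SOR = 0.96350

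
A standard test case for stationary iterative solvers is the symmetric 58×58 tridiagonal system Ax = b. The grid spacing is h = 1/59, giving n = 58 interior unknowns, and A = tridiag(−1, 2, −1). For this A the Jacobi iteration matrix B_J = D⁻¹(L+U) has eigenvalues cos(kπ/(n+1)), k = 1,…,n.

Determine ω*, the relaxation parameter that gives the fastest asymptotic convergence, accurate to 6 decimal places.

B_J for the 58×58 system has eigenvalues cos(kπ/59); ρ_J = cos(π/59) = 0.998583.
√(1−ρ_J²) = |sin(π/59)| = 0.0532222
ω* = 2/(1+0.0532222) = 1.898935
Hence ρ(B_{ω*}) = 1.898935 − 1 = 0.898935.

ω* = 1.898935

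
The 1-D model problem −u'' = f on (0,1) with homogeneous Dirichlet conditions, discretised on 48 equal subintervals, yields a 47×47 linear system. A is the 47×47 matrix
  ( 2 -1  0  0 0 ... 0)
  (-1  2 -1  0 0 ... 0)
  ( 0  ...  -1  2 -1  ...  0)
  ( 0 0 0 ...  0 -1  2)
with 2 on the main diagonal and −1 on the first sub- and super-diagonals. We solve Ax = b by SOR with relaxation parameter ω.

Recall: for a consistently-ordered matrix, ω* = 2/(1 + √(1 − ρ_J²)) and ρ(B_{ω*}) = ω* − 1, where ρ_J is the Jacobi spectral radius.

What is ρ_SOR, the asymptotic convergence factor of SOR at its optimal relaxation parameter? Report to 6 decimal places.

½·tridiag(1,0,1) at n=47: λ_k = cos(kπ/48); max |λ| at k=1 ⇒ ρ_J = cos(π/48) ≈ 0.997859.
√(1 − cos²(π/48)) = sin(π/48) ≈ 0.0654031.
So ω* = 2/1.0654031 = 1.877224 (Young).
Hence ρ(B_{ω*}) = 1.877224 − 1 = 0.877224.

ρ_SOR = 0.877224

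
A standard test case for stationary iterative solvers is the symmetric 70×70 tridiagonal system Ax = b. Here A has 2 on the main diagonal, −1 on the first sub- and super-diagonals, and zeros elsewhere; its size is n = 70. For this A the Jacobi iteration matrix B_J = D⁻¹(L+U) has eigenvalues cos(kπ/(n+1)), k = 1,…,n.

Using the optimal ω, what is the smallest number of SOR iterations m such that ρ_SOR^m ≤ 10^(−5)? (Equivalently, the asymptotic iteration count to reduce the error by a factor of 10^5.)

B_J for the 70×70 system has eigenvalues cos(kπ/71); ρ_J = cos(π/71) = 0.9990212.
√(1 − cos²(π/71)) = sin(π/71) ≈ 0.0442333.
ω* = 2/(1+0.0442333) = 1.9152808
Hence ρ(B_{ω*}) = 1.9152808 − 1 = 0.9152808.
m ≥ 5·ln10 / (−ln 0.9152808) = 130.053; smallest integer m = 131.

m = 131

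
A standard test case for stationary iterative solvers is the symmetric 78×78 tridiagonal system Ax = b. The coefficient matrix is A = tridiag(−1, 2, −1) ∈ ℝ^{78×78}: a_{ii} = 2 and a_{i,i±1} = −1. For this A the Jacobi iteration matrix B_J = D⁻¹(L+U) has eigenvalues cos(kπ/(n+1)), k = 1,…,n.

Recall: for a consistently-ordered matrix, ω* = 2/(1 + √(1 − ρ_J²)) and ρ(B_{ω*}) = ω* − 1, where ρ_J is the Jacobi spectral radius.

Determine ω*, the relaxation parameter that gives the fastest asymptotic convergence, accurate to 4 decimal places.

ω* = 1.9235

B_J for the 78×78 system has eigenvalues cos(kπ/79); ρ_J = cos(π/79) = 0.9992.
√(1−ρ_J²) simplifies to sin(π/79) = 0.03976.
ω* = 2/(1 + 0.03976) = 2/1.03976 = 1.9235.
Hence ρ(B_{ω*}) = 1.9235 − 1 = 0.9235.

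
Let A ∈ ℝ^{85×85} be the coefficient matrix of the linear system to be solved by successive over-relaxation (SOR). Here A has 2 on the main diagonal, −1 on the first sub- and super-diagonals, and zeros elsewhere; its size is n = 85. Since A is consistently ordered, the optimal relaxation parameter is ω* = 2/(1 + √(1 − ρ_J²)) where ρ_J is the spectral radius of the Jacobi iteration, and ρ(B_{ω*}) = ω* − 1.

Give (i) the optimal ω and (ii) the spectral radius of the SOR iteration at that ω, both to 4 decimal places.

[ρ_J] n=85: ρ(B_J) = cos(π/(n+1)) = cos(π/86) = 0.9993.
√(1−ρ_J²) simplifies to sin(π/86) = 0.03652.
So ω* = 2/1.03652 = 1.9295 (Young).
and ρ(B_{ω*}) = 1.9295 − 1 = 0.9295.

ω* = 1.9295, ρ_SOR = 0.9295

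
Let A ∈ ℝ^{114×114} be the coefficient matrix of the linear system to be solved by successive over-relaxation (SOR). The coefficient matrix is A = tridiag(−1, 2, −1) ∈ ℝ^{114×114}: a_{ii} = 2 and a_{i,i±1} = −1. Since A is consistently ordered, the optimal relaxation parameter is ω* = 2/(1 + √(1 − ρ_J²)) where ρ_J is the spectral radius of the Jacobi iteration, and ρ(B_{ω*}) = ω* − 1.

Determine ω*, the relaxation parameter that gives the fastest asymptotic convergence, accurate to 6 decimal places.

B_J for the 114×114 system has eigenvalues cos(kπ/115); ρ_J = cos(π/115) = 0.999627.
1 − cos²(π/115) = sin²(π/115) ⇒ √(1−ρ_J²) = sin(π/115) = 0.0273148.
ω* = 2/(1 + 0.0273148) = 2/1.0273148 = 1.946823.
and ρ(B_{ω*}) = 1.946823 − 1 = 0.946823.

ω* = 1.946823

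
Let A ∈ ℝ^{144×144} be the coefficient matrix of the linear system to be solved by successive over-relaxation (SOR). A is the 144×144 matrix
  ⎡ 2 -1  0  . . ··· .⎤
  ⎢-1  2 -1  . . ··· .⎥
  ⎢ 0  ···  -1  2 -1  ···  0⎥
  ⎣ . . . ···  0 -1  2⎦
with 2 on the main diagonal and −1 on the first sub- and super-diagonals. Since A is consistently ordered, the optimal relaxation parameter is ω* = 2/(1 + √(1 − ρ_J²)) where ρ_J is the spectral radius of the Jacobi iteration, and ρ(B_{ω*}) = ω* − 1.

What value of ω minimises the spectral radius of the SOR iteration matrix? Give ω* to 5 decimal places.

ω* = 1.95759

[ρ_J] n=144: ρ(B_J) = cos(π/(n+1)) = cos(π/145) = 0.99977.
√(1 − cos²(π/145)) = sin(π/145) ≈ 0.021664.
So ω* = 2/1.021664 = 1.95759 (Young).
ρ_SOR = ω* − 1 ≈ 0.95759.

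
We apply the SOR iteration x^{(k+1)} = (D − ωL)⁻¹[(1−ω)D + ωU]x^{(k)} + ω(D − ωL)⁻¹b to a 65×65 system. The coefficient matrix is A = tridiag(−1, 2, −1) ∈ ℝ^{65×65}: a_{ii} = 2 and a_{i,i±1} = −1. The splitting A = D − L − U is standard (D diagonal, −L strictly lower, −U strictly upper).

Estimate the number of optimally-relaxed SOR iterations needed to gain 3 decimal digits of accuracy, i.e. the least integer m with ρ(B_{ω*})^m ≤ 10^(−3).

With n=65, ρ(Jacobi) = cos(π/66) = 0.9988673.
1 − cos²(π/66) = sin²(π/66) ⇒ √(1−ρ_J²) = sin(π/66) = 0.0475819.
ω* = 2/(1+0.0475819) = 1.9091586
[ρ_SOR] ω* − 1 = 0.9091586.
For 3 digits: m = 3·ln10 / (−ln 0.9091586) = 6.90776/0.0952357 = 72.533; round up → m = 73.

m = 73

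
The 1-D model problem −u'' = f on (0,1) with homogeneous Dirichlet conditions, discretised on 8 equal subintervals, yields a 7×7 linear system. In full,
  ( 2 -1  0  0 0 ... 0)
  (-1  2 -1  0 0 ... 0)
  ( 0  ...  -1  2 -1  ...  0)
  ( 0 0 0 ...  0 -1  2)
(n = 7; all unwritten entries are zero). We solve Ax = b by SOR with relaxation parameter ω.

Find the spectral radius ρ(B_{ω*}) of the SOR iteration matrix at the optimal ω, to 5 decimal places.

ρ_SOR = 0.44646

[ρ_J] n=7: ρ(B_J) = cos(π/(n+1)) = cos(π/8) = 0.92388.
√(1−ρ_J²) simplifies to sin(π/8) = 0.382683.
ω* = 2/(1+0.382683) = 1.44646
ρ(B_{ω*}) = ω*−1 = 0.44646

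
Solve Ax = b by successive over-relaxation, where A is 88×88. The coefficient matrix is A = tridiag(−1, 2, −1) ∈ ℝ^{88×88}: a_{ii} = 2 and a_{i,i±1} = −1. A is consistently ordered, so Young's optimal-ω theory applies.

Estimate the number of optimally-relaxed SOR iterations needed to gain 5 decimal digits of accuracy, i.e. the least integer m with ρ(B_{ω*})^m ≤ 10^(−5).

m = 164

B_J for the 88×88 system has eigenvalues cos(kπ/89); ρ_J = cos(π/89) = 0.9993771.
1 − cos²(π/89) = sin²(π/89) ⇒ √(1−ρ_J²) = sin(π/89) = 0.0352915.
Then 2/(1+√(1−ρ_J²)) = 2/(1+0.0352915); ω* = 2/1.0352915 = 1.9318231.
and ρ(B_{ω*}) = 1.9318231 − 1 = 0.9318231.
5·ln10 = 11.5129; −ln(0.9318231) = 0.0706123; m = ⌈11.5129/0.0706123⌉ = ⌈163.044⌉ = 164.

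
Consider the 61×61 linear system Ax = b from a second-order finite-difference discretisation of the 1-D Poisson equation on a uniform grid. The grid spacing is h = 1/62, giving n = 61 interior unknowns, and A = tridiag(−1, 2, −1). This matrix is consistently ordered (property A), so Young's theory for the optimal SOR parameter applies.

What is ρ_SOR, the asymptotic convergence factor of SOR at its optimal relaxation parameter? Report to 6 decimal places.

½·tridiag(1,0,1) at n=61: λ_k = cos(kπ/62); max |λ| at k=1 ⇒ ρ_J = cos(π/62) ≈ 0.998717.
√(1−ρ_J²) = |sin(π/62)| = 0.0506492
ω* = 2/(1 + 0.0506492) = 2/1.0506492 = 1.903585.
ρ(B_{ω*}) = ω*−1 = 0.903585

ρ_SOR = 0.903585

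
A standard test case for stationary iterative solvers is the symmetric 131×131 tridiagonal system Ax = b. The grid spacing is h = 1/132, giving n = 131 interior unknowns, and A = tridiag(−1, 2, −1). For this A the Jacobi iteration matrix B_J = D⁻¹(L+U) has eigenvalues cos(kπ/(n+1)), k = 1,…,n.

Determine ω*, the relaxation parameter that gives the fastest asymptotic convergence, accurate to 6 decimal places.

ω* = 1.953511

ρ_J = max_k |cos(kπ/132)| = cos(π/132) = 0.999717
√(1−ρ_J²) = |sin(π/132)| = 0.0237977
ω* = 2/(1+0.0237977) = 1.953511
ρ_SOR = ω* − 1 ≈ 0.953511.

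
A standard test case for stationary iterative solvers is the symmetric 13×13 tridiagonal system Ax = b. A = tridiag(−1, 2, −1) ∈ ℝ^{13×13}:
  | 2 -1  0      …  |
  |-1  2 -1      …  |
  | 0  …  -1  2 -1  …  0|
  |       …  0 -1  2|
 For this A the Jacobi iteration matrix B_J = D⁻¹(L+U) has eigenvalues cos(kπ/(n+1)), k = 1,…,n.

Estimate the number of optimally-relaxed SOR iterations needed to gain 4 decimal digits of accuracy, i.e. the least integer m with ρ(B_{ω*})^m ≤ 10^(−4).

B_J for the 13×13 system has eigenvalues cos(kπ/14); ρ_J = cos(π/14) = 0.9749279.
√(1−ρ_J²) = |sin(π/14)| = 0.2225209
Then 2/(1+√(1−ρ_J²)) = 2/(1+0.2225209); ω* = 2/1.2225209 = 1.6359639.
and ρ(B_{ω*}) = 1.6359639 − 1 = 0.6359639.
(0.6359639)^m ≤ 10^{−4}  ⇒  m·ln(0.6359639) ≤ −4·ln10  ⇒  m ≥ 20.349  ⇒  m = 21

m = 21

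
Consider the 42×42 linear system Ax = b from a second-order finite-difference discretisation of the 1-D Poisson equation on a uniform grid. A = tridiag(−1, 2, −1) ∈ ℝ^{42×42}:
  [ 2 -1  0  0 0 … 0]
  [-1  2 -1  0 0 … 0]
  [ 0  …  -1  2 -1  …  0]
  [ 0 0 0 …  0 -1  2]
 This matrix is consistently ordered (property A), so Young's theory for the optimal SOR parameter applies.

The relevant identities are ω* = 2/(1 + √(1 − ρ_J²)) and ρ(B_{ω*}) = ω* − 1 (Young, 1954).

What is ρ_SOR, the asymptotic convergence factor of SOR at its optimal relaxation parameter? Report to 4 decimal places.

ρ_SOR = 0.8639

With n=42, ρ(Jacobi) = cos(π/43) = 0.9973.
√(1−ρ_J²) = |sin(π/43)| = 0.07300
[ω*] 2 ÷ (1 + 0.07300) = 2 ÷ 1.07300 = 1.8639.
ρ_SOR = ω* − 1 = 1.8639 − 1 = 0.8639.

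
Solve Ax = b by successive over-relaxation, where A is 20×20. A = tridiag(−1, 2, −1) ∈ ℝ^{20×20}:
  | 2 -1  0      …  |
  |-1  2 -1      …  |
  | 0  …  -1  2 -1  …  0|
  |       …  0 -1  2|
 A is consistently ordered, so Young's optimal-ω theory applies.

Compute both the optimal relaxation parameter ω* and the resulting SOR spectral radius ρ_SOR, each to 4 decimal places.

ω* = 1.7406, ρ_SOR = 0.7406

With n=20, ρ(Jacobi) = cos(π/21) = 0.9888.
√(1−ρ_J²) = |sin(π/21)| = 0.14904
ω* = 2 / (1 + 0.14904) = 2 / 1.14904 ≈ 1.7406.
ρ(B_{ω*}) = ω*−1 = 0.7406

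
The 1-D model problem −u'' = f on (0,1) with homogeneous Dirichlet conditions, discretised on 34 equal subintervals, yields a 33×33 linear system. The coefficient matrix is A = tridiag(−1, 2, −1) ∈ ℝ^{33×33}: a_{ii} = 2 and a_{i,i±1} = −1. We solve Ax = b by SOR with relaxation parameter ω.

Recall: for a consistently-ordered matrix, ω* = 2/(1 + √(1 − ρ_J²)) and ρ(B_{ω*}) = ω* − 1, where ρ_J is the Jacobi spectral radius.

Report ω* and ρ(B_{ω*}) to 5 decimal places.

spectrum of D⁻¹(L+U) = {cos(kπ/34) : 1≤k≤33}; ρ_J = cos(π/34) = 0.99573.
√(1−ρ_J²) simplifies to sin(π/34) = 0.092268.
ω* = 2/(1 + 0.092268) = 2/1.092268 = 1.83105.
ρ_SOR = ω* − 1 = 1.83105 − 1 = 0.83105.

ω* = 1.83105, ρ_SOR = 0.83105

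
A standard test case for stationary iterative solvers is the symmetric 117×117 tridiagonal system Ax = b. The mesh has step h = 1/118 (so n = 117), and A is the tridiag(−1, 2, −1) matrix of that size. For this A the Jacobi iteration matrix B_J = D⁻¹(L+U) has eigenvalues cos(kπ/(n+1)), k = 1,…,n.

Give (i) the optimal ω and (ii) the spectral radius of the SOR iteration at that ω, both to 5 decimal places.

n=117: λ(B_J) = 1 − λ(A)/2 = cos(kπ/118); k=1 gives ρ_J = 0.99965.
√(1−ρ_J²) = |sin(π/118)| = 0.026621
So ω* = 2/1.026621 = 1.94814 (Young).
Hence ρ(B_{ω*}) = 1.94814 − 1 = 0.94814.

ω* = 1.94814, ρ_SOR = 0.94814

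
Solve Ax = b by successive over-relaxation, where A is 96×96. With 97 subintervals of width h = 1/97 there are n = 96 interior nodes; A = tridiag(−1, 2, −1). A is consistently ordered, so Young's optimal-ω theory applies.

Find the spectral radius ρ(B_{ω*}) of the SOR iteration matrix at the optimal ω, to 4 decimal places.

ρ_SOR = 0.9373

n=96: λ(B_J) = 1 − λ(A)/2 = cos(kπ/97); k=1 gives ρ_J = 0.9995.
√(1 − cos²(π/97)) = sin(π/97) ≈ 0.03238.
Then 2/(1+√(1−ρ_J²)) = 2/(1+0.03238); ω* = 2/1.03238 = 1.9373.
ρ(B_{ω*}) = ω*−1 = 0.9373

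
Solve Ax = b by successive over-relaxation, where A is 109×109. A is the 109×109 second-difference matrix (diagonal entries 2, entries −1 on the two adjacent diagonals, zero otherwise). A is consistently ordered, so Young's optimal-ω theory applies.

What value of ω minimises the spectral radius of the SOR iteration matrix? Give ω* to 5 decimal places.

n=109: λ(B_J) = 1 − λ(A)/2 = cos(kπ/110); k=1 gives ρ_J = 0.99959.
1 − cos²(π/110) = sin²(π/110) ⇒ √(1−ρ_J²) = sin(π/110) = 0.028556.
ω* = 2 / (1 + 0.028556) = 2 / 1.028556 ≈ 1.94447.
At ω = 1.94447 every |λ(B_ω)| = ω−1, so ρ_SOR = 0.94447.

ω* = 1.94447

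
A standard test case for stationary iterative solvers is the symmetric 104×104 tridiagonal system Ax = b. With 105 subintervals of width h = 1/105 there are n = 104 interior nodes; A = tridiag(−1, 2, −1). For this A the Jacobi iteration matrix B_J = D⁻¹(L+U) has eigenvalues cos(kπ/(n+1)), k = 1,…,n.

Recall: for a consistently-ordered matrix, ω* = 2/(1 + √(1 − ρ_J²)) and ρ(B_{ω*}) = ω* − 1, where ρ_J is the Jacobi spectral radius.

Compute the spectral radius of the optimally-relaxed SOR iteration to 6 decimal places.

B_J for the 104×104 system has eigenvalues cos(kπ/105); ρ_J = cos(π/105) = 0.999552.
1 − cos²(π/105) = sin²(π/105) ⇒ √(1−ρ_J²) = sin(π/105) = 0.0299155.
ω* = 2/(1+0.0299155) = 1.941907
Hence ρ(B_{ω*}) = 1.941907 − 1 = 0.941907.

ρ_SOR = 0.941907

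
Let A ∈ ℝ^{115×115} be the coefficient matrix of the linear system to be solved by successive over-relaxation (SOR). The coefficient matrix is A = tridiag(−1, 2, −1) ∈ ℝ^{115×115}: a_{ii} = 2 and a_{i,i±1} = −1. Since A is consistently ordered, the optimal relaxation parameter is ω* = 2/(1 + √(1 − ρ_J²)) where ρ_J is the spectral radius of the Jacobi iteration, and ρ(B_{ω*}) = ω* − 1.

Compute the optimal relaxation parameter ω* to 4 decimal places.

ω* = 1.9473

n=115: λ(B_J) = 1 − λ(A)/2 = cos(kπ/116); k=1 gives ρ_J = 0.9996.
√(1−ρ_J²) simplifies to sin(π/116) = 0.02708.
Then 2/(1+√(1−ρ_J²)) = 2/(1+0.02708); ω* = 2/1.02708 = 1.9473.
[ρ_SOR] ω* − 1 = 0.9473.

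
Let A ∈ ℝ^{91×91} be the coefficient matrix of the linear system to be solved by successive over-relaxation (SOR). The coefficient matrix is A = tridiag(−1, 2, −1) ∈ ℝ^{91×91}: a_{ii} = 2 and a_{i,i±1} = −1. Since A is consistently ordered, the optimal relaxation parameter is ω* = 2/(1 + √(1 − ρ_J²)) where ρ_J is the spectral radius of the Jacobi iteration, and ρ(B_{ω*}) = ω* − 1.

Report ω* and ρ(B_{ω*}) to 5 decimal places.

ω* = 1.93397, ρ_SOR = 0.93397

n=91: λ(B_J) = 1 − λ(A)/2 = cos(kπ/92); k=1 gives ρ_J = 0.99942.
√(1 − cos²(π/92)) = sin(π/92) ≈ 0.034141.
ω* = 2 / (1 + 0.034141) = 2 / 1.034141 ≈ 1.93397.
ρ_SOR = ω* − 1 ≈ 0.93397.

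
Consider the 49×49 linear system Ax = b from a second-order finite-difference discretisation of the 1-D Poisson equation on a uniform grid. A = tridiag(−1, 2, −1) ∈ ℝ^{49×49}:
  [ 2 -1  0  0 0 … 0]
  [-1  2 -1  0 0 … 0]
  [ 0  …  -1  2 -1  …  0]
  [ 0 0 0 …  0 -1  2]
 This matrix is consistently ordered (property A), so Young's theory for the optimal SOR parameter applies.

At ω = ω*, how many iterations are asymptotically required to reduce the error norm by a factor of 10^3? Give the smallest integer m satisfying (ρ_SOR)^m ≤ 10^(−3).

ρ_J = max_k |cos(kπ/50)| = cos(π/50) = 0.9980267
1 − cos²(π/50) = sin²(π/50) ⇒ √(1−ρ_J²) = sin(π/50) = 0.0627905.
So ω* = 2/1.0627905 = 1.8818384 (Young).
ρ(B_{ω*}) = ω*−1 = 0.8818384
Need (0.8818384)^m ≤ 10^(−3): m ≥ 3·ln10/|ln 0.8818384| = 6.90776/0.125746 = 54.934 ⇒ m = 55.

m = 55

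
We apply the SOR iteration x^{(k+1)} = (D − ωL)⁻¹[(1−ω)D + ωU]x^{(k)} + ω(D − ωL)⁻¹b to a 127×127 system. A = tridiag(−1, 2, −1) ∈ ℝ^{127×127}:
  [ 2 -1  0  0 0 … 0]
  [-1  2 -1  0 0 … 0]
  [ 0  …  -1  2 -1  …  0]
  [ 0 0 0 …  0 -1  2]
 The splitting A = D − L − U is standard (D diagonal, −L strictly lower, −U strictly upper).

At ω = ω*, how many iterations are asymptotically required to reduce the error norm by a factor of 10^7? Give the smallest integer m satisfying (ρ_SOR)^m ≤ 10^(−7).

m = 329

With n=127, ρ(Jacobi) = cos(π/128) = 0.9996988.
√(1−ρ_J²) simplifies to sin(π/128) = 0.0245412.
Then 2/(1+√(1−ρ_J²)) = 2/(1+0.0245412); ω* = 2/1.0245412 = 1.9520933.
ρ_SOR = ω* − 1 = 1.9520933 − 1 = 0.9520933.
(0.9520933)^m ≤ 10^{−7}  ⇒  m·ln(0.9520933) ≤ −7·ln10  ⇒  m ≥ 328.323  ⇒  m = 329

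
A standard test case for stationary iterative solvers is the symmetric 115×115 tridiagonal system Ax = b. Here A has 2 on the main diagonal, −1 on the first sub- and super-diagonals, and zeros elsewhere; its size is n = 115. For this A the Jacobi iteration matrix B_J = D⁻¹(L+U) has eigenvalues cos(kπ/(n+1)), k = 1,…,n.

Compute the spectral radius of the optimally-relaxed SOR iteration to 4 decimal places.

ρ_SOR = 0.9473

[ρ_J] n=115: ρ(B_J) = cos(π/(n+1)) = cos(π/116) = 0.9996.
√(1 − cos²(π/116)) = sin(π/116) ≈ 0.02708.
ω* = 2/(1+0.02708) = 1.9473
[ρ_SOR] ω* − 1 = 0.9473.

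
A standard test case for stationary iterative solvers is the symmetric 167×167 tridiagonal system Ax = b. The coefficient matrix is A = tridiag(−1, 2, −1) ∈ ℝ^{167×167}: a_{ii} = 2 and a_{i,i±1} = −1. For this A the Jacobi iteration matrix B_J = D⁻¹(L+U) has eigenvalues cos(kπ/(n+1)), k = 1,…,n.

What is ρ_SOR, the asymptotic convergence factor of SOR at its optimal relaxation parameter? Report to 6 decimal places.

n=167: λ(B_J) = 1 − λ(A)/2 = cos(kπ/168); k=1 gives ρ_J = 0.999825.
√(1−ρ_J²) simplifies to sin(π/168) = 0.0186989.
Young: ω* = 2/(1+√(1−ρ_J²)) = 2/(1+0.0186989) = 2/1.0186989 = 1.963289.
[ρ_SOR] ω* − 1 = 0.963289.

ρ_SOR = 0.963289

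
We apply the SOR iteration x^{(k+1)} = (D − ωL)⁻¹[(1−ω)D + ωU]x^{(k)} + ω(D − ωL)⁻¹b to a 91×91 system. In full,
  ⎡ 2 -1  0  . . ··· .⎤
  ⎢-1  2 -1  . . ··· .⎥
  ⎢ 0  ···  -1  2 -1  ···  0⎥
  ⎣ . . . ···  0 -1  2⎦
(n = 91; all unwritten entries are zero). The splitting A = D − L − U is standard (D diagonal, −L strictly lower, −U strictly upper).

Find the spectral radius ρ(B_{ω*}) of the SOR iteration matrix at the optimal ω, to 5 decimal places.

With n=91, ρ(Jacobi) = cos(π/92) = 0.99942.
root = sin(π/92) = 0.034141  (since 1−cos² = sin²).
ω* = 2 / (1 + 0.034141) = 2 / 1.034141 ≈ 1.93397.
At ω = 1.93397 every |λ(B_ω)| = ω−1, so ρ_SOR = 0.93397.

ρ_SOR = 0.93397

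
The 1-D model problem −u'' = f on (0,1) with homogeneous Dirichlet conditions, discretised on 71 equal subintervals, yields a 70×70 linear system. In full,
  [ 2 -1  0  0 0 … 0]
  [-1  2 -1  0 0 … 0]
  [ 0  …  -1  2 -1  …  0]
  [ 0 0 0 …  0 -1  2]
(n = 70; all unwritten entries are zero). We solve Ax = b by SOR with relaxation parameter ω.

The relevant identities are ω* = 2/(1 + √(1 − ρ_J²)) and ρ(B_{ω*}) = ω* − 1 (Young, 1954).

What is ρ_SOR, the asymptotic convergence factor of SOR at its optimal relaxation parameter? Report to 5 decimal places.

ρ_SOR = 0.91528

[ρ_J] n=70: ρ(B_J) = cos(π/(n+1)) = cos(π/71) = 0.99902.
root = sin(π/71) = 0.044233  (since 1−cos² = sin²).
[ω*] 2 ÷ (1 + 0.044233) = 2 ÷ 1.044233 = 1.91528.
ρ_SOR = ω* − 1 ≈ 0.91528.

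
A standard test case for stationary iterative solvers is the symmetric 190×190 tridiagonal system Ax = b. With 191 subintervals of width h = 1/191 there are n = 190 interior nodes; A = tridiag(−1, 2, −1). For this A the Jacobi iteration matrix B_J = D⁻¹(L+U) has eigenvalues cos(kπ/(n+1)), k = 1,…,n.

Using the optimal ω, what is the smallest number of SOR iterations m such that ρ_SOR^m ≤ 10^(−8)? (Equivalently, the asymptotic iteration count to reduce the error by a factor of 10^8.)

n=190: λ(B_J) = 1 − λ(A)/2 = cos(kπ/191); k=1 gives ρ_J = 0.9998647.
root = sin(π/191) = 0.0164474  (since 1−cos² = sin²).
ω* = 2/(1+0.0164474) = 1.9676375
ρ_SOR = ω* − 1 ≈ 0.9676375.
ρ_SOR^m ≤ 10^(−8) ⇔ m ≥ 8·ln10/(−ln 0.9676375) = 18.4207/0.0328977 = 559.939; m = ⌈559.939⌉ = 560.

m = 560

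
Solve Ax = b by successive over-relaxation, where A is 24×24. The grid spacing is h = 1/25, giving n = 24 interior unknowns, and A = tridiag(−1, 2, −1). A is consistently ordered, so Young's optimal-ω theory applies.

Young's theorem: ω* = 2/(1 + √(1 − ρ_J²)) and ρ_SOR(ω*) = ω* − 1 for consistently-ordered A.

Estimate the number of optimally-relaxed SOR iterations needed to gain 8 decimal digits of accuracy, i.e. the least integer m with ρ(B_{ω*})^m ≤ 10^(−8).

[ρ_J] n=24: ρ(B_J) = cos(π/(n+1)) = cos(π/25) = 0.9921147.
√(1−ρ_J²) = |sin(π/25)| = 0.1253332
ω* = 2 / (1 + 0.1253332) = 2 / 1.1253332 ≈ 1.7772514.
ρ_SOR = ω* − 1 ≈ 0.7772514.
For 8 digits: m = 8·ln10 / (−ln 0.7772514) = 18.4207/0.251991 = 73.101; round up → m = 74.

m = 74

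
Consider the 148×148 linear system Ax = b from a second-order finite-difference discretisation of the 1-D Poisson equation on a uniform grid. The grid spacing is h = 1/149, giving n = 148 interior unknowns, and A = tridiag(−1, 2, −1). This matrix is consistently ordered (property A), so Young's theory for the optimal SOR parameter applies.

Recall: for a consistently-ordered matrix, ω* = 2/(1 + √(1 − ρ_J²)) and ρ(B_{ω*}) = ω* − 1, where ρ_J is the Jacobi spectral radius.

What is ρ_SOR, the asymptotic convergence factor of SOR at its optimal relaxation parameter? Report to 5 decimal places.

ρ_J = max_k |cos(kπ/149)| = cos(π/149) = 0.99978
√(1−ρ_J²) simplifies to sin(π/149) = 0.021083.
[ω*] 2 ÷ (1 + 0.021083) = 2 ÷ 1.021083 = 1.95870.
At ω = 1.95870 every |λ(B_ω)| = ω−1, so ρ_SOR = 0.95870.

ρ_SOR = 0.95870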